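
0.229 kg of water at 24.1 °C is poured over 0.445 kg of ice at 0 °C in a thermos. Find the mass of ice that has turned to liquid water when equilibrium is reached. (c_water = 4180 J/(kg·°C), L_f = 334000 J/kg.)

m_melted ≈ 0.0691 kg

Cooling the water to 0 °C releases 0.229×4180×24.1 = 23069 J.
Melting all 0.445 kg of ice would need 0.445×334000 = 148630 J.
That's not enough to melt it all — equilibrium is at 0 °C with ice remaining.
m_melted×334000 = 23069  ⇒  m_melted ≈ 0.06907 kg.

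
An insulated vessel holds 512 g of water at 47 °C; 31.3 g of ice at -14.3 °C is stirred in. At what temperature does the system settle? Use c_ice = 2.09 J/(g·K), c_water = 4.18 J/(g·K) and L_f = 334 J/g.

T_f ≈ 39.3 °C

Energy conservation, ΣQ = 0:
warm ice to 0 °C: 31.3×2.09×(0 − (-14.3)) = 935.46
  fusion: m_ice L_f = 31.3×334 = 10454
  warm the meltwater: 130.83 T
  water cools: 512×4.18×(T − 47) = 2140.2(T − 47)
2271 T = 100588 − 11390 = 89198
T ≈ 39.28 °C — above 0 °C, consistent with complete melting.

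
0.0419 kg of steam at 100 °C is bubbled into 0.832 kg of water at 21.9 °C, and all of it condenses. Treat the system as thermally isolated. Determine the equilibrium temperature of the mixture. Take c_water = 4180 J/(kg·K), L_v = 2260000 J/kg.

T_f ≈ 51.6 °C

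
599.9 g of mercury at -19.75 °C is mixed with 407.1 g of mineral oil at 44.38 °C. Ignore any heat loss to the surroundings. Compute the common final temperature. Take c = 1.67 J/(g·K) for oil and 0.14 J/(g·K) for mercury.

Net heat exchanged in the isolated system is zero:
407.1·1.67·(T − 44.38) + 599.9·0.14·(T − (-19.75)) = 0
679.86(T − 44.38) + 83.99(T − (-19.75)) = 0
(679.86 + 83.99) T = 679.86·44.38 + 83.99·(-19.75)
T = 28513/763.84 ≈ 37.33 °C

T_f ≈ 37.3 °C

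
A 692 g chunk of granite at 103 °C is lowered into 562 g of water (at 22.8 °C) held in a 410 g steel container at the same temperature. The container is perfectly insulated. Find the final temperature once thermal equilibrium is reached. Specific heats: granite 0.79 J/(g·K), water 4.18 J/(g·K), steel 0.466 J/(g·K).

Energy conservation, ΣQ = 0:
692×0.79×(T − 103) + 562×4.18×(T − 22.8) + 410×0.466×(T − 22.8) = 0
546.68(T − 103) + 2349.2(T − 22.8) + 191.06(T − 22.8) = 0
3086.9 T = 114225
T = 114225 / 3086.9 = 37 °C

T_f ≈ 37.0 °C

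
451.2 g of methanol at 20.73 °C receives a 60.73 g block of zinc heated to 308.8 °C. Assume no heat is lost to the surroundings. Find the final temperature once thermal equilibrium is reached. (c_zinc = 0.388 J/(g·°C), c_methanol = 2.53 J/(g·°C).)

Energy conservation, ΣQ = 0:
60.73·0.388·(T − 308.8) + 451.2·2.53·(T − 20.73) = 0
23.56(T − 308.8) + 1141.5(T − 20.73) = 0
(23.56 + 1141.5) T = 23.56·308.8 + 1141.5·20.73
T ≈ 26.56 °C

T_f ≈ 26.6 °C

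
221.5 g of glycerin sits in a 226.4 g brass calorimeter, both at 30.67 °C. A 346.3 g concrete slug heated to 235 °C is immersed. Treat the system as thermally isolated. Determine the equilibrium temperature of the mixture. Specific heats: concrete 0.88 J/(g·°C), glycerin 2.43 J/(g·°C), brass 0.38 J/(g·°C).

Taking heat into each body as positive, Σ m c ΔT = 0:
346.3·0.88·(T − 235) + 221.5·2.43·(T − 30.67) + 226.4·0.38·(T − 30.67) = 0
304.74(T − 235) + 538.25(T − 30.67) + 86.03(T − 30.67) = 0
929.02 T = 90761
T ≈ 97.70 °C

T_f ≈ 97.7 °C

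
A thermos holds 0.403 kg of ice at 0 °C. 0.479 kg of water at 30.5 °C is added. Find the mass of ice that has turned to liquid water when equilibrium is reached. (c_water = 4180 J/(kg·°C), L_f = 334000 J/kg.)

Heat available from the water dropping to 0 °C: 0.479·4180·30.5 = 61068 J.
Melting all 0.403 kg of ice would need 0.403·334000 = 134602 J.
Since 61068 < 134602 J, not all the ice melts; equilibrium is at 0 °C.
m_melt = 61068 / L_f = 0.1828 kg.

m_melted ≈ 0.183 kg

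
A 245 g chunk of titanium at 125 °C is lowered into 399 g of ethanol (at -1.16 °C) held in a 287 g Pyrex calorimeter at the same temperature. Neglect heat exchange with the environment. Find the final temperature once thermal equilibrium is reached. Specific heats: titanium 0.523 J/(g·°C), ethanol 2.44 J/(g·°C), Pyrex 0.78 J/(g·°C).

T_f ≈ 11.0 °C

T_f = Σ m_i c_i T_i / Σ m_i c_i:
T_f = (128.13*125 + 973.56*(-1.16) + 223.86*(-1.16)) / (128.13 + 973.56 + 223.86)
    = 14628 / 1325.6 ≈ 11.04 °C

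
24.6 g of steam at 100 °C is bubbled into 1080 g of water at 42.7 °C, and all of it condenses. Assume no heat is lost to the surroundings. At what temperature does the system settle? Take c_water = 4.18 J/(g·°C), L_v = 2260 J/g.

T_f ≈ 56.0 °C

Setting the total heat transfer to zero:
condense steam: −24.6×2260 = −55596; condensed water 100 °C→T: 102.83(T − 100); water warms: 1080×4.18×(T − 42.7) = 4514.4(T − 42.7)
4617.2 T = 55596 + 10283 + 192765 = 258644
T ≈ 56.02 °C, under the boiling point, so the assumption holds.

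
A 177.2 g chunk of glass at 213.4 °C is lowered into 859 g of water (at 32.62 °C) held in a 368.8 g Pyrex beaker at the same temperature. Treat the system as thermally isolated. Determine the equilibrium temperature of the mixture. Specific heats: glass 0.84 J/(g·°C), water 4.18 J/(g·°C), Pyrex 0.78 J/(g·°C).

T_f ≈ 39.3 °C

Net heat exchanged in the isolated system is zero:
177.2×0.84×(T − 213.4) + 859×4.18×(T − 32.62) + 368.8×0.78×(T − 32.62) = 0
4027.1 T = 158274
T = 158274/4027.1 ≈ 39.30 °C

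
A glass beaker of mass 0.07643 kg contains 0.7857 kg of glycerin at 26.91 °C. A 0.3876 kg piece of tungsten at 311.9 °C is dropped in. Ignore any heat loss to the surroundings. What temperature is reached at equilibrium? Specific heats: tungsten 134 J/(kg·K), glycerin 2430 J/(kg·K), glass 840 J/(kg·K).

T_f ≈ 34.2 °C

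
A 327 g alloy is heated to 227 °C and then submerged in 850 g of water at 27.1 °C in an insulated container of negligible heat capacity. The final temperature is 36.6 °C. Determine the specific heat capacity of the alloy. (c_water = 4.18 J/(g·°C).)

m_s c (T_s − T_f) = m_water c_water (T_f − T_0):
327·c·(227 − 36.6) = 850·4.18·(36.6 − 27.1)
62261 c = 33753  ⇒  c ≈ 0.5421 J/(g·°C)

c ≈ 0.542 J/(g·°C)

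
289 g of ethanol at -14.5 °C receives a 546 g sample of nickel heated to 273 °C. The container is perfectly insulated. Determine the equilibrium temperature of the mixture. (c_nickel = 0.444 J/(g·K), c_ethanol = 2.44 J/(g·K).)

With ΣQ=0 the equilibrium temperature is the m·c-weighted mean:
T_f = (242.42·273 + 705.16·(-14.5)) / (242.42 + 705.16)
    = 55957 / 947.58 ≈ 59.05 °C

T_f ≈ 59.1 °C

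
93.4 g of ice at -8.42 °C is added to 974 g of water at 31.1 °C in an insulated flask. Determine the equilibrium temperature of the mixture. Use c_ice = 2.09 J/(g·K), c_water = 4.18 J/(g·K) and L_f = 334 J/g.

Energy conservation, ΣQ = 0:
warm ice to 0 °C: 93.4×2.09×(0 − (-8.42)) = 1643.6; melt ice: 93.4×334 = 31196; meltwater 0→T: 93.4×4.18×T = 390.41 T; water: 4071.3(T − 31.1)
4461.7 T = 126618 − 32839 = 93779
T ≈ 21.02 °C (positive, so assuming full melt was valid).

T_f ≈ 21.0 °C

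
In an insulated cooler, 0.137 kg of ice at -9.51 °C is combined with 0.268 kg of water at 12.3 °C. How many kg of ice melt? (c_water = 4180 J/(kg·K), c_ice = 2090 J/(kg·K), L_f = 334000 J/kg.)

Cooling the water to 0 °C releases 0.268·4180·12.3 = 13779 J.
Of that, 0.137·2090·9.51 = 2723 J goes to bring the ice to 0 °C, leaving 11056 J.
Melting all 0.137 kg of ice would need 0.137·334000 = 45758 J.
11056 J < 45758 J, so only part of the ice melts and the system sits at 0 °C.
m_melted·334000 = 11056  ⇒  m_melted ≈ 0.0331 kg.

m_melted ≈ 0.0331 kg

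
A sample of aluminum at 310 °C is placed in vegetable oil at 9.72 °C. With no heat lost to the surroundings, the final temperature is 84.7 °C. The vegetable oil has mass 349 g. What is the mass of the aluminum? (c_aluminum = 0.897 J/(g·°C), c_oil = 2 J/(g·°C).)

m ≈ 259 g

|Q_aluminum| = |Q_oil|:
m·0.897·(310 − 84.7) = 349·2·(84.7 − 9.72)
202.09 m = 52336  ⇒  m ≈ 259 g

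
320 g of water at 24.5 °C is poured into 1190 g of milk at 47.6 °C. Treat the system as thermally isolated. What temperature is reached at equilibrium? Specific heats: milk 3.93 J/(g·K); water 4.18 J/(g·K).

Heat gained plus heat lost sum to zero:
1190·3.93·(T − 47.6) + 320·4.18·(T − 24.5) = 0
4676.7(T − 47.6) + 1337.6(T − 24.5) = 0
(4676.7 + 1337.6) T = 4676.7·47.6 + 1337.6·24.5
T ≈ 42.46 °C

T_f ≈ 42.5 °C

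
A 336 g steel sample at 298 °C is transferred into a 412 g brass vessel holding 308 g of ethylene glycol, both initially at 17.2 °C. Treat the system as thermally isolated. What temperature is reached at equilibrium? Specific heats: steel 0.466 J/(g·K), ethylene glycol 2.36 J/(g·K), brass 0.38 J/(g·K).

T_f ≈ 59.5 °C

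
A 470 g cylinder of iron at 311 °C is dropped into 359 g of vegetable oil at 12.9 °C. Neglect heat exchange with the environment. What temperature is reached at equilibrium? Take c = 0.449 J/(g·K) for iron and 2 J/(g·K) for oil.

T_f ≈ 80.6 °C

With ΣQ=0 the equilibrium temperature is the m·c-weighted mean:
T_f = (211.03·311 + 718·12.9) / (211.03 + 718)
    = 74893 / 929.03 ≈ 80.61 °C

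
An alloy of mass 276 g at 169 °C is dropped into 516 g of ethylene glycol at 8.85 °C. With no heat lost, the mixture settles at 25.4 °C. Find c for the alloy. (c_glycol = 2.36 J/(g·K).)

m_s c (T_s − T_f) = m_glycol c_glycol (T_f − T_0):
276×c×(169 − 25.4) = 516×2.36×(25.4 − 8.85)
39634 c = 20154  ⇒  c ≈ 0.5085 J/(g·K)

c ≈ 0.509 J/(g·K)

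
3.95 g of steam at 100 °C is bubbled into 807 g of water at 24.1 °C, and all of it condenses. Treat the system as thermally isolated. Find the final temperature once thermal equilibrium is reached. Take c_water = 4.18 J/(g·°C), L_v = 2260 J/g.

T_f ≈ 27.1 °C

Conservation of energy gives ΣQ = 0:
latent heat released on condensation: 3.95×2260 = 8927; condensate cools 100→T: 3.95×4.18×(T − 100) = 16.51(T − 100); water warms: 807×4.18×(T − 24.1) = 3373.3(T − 24.1)
3389.8 T = 8927 + 1651.1 + 81296 = 91874
T ≈ 27.10 °C, under the boiling point, so the assumption holds.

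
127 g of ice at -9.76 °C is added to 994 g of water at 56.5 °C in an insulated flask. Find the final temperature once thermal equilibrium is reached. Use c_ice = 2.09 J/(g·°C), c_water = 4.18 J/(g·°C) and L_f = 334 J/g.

T_f ≈ 40.5 °C

Setting the total heat transfer to zero:
ice -9.76→0 °C: 127×2.09×9.76 = 2590.6
  latent heat to melt: 127×334 = 42418
  warm the meltwater: 530.86 T
  water cools: 994×4.18×(T − 56.5) = 4154.9(T − 56.5)
4685.8 T = 234753 − 45009 = 189744
T ≈ 40.49 °C. Since T > 0 °C, the all-ice-melts assumption holds.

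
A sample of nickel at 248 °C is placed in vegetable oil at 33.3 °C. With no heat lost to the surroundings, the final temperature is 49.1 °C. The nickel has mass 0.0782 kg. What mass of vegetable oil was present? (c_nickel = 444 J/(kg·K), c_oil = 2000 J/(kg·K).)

|Q_nickel| = |Q_oil|:
0.0782·444·(248 − 49.1) = m·2000·(49.1 − 33.3)
31600 m = 6906  ⇒  m ≈ 0.2185 kg

m ≈ 0.219 kg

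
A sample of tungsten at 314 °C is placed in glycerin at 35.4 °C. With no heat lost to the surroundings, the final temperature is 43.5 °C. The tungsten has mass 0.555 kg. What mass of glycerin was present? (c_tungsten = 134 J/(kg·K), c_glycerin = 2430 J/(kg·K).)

Taking heat into each body as positive, Σ m c ΔT = 0:
0.555·134·(43.5 − 314) + m·2430·(43.5 − 35.4) = 0
19683 m = 20117
m = 20117/19683 ≈ 1.022 kg

m ≈ 1.02 kg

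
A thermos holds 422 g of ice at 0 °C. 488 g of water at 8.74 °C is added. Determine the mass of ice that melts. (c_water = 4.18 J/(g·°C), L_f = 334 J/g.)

Water can give up m c ΔT = 488·4.18·8.74 = 17828 J before reaching 0 °C.
Melting all 422 g of ice would need 422·334 = 140948 J.
That's not enough to melt it all — equilibrium is at 0 °C with ice remaining.
Mass melted = 17828/334 ≈ 53.38 g.

m_melted ≈ 53.4 g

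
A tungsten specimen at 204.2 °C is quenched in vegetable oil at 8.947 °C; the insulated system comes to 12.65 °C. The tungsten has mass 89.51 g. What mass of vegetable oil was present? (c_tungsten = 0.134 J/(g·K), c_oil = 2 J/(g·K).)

|Q_tungsten| = |Q_oil|:
89.51·0.134·(204.2 − 12.65) = m·2·(12.65 − 8.947)
7.406 m = 2297.5  ⇒  m ≈ 310.2 g

m ≈ 310 g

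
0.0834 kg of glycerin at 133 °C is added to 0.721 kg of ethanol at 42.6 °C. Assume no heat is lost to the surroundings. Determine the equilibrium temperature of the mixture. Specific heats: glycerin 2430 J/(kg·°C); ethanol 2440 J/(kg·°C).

Taking heat into each body as positive, Σ m c ΔT = 0:
0.0834×2430×(T − 133) + 0.721×2440×(T − 42.6) = 0
202.66(T − 133) + 1759.2(T − 42.6) = 0
1961.9 T = 101898
T = 101898/1961.9 ≈ 51.94 °C

T_f ≈ 51.9 °C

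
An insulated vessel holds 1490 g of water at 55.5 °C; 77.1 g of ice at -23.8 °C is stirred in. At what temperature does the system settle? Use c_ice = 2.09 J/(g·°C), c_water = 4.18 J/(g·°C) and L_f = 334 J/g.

Taking heat into each body as positive, Σ m c ΔT = 0:
ice -23.8→0 °C: 77.1×2.09×23.8 = 3835.1; latent heat to melt: 77.1×334 = 25751; meltwater 0→T: 77.1×4.18×T = 322.28 T; water: 6228.2(T − 55.5)
6550.5 T = 345665 − 29587 = 316079
T ≈ 48.25 °C. Since T > 0 °C, the all-ice-melts assumption holds.

T_f ≈ 48.3 °C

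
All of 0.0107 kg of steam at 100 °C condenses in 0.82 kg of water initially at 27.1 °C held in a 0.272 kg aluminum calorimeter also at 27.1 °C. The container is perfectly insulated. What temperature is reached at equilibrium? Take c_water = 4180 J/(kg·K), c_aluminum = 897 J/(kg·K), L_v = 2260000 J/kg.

Energy conservation, ΣQ = 0:
condense steam: −0.0107×2260000 = −24182; condensed water 100 °C→T: 44.73(T − 100); original water: 3427.6(T − 27.1); cup: 243.98(T − 27.1)
3716.3 T = 24182 + 4472.6 + 99500 = 128155
T ≈ 34.48 °C — below 100 °C, confirming all the steam condensed.

T_f ≈ 34.5 °C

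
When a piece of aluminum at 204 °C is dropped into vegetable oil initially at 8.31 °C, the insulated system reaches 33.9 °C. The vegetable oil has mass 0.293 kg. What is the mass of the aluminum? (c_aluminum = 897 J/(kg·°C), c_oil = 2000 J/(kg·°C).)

m ≈ 0.0983 kg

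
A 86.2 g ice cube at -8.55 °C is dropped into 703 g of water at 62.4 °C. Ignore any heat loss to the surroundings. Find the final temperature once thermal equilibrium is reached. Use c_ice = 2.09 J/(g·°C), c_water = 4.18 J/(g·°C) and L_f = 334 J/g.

Energy balance with sensible and latent terms:
warm ice to 0 °C: 86.2×2.09×(0 − (-8.55)) = 1540.4; latent heat to melt: 86.2×334 = 28791; warm the meltwater: 360.32 T; water: 2938.5(T − 62.4)
3298.9 T = 183365 − 30331 = 153034
T ≈ 46.39 °C — above 0 °C, consistent with complete melting.

T_f ≈ 46.4 °C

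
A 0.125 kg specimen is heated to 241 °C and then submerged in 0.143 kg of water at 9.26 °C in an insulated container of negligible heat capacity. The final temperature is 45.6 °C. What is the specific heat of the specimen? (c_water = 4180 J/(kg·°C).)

Let T be the final temperature. ΣQ_i = 0:
0.125·c·(45.6 − 241) + 0.143·4180·(45.6 − 9.26) = 0
-24.43 c = -21722
c = -21722/-24.43 ≈ 889.3 J/(kg·°C)

c ≈ 889 J/(kg·°C)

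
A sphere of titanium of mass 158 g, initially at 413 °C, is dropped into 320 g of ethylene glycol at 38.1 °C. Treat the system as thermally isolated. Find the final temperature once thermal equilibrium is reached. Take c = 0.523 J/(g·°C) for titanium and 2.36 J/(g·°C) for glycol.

Heat lost by the titanium equals heat gained by the glycol:
158*0.523*(413 − T) = 320*2.36*(T − 38.1)
82.63(413 − T) = 755.2(T − 38.1)
837.83 T = 62901  ⇒  T ≈ 75.08 °C

T_f ≈ 75.1 °C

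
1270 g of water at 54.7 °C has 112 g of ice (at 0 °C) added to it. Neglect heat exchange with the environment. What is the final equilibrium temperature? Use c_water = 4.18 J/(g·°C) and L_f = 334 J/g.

T_f ≈ 43.8 °C

Let T be the final temperature. ΣQ_i = 0:
fusion: m_ice L_f = 112×334 = 37408
  meltwater 0→T: 112×4.18×T = 468.16 T
  water: 5308.6(T − 54.7)
5776.8 T = 290380 − 37408 = 252972
T ≈ 43.79 °C. Since T > 0 °C, the all-ice-melts assumption holds.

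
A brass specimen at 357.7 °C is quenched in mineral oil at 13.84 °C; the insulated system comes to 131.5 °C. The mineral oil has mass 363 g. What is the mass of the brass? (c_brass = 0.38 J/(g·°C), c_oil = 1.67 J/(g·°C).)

Conservation of energy gives ΣQ = 0:
m·0.38·(131.5 − 357.7) + 363·1.67·(131.5 − 13.84) = 0
-85.96 m = -71327
m = -71327/-85.96 ≈ 829.8 g

m ≈ 830 g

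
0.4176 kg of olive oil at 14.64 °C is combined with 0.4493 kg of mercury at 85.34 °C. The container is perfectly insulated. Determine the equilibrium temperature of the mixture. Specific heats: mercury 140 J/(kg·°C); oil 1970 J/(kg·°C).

T_f ≈ 19.7 °C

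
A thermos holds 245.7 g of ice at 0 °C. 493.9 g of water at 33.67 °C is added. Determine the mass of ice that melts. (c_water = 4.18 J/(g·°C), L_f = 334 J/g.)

Water can give up m c ΔT = 493.9·4.18·33.67 = 69512 J before reaching 0 °C.
To melt every bit of ice: 245.7·334 = 82064 J.
69512 J < 82064 J, so only part of the ice melts and the system sits at 0 °C.
m_melt = 69512 / L_f = 208.1 g.

m_melted ≈ 208 g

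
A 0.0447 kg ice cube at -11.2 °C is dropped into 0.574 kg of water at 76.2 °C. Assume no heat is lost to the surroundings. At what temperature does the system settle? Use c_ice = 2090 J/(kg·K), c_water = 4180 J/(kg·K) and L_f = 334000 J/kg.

T_f ≈ 64.5 °C

Conservation of energy gives ΣQ = 0:
warm ice to 0 °C: 0.0447·2090·(0 − (-11.2)) = 1046.3; melt ice: 0.0447·334000 = 14930; warm the meltwater: 186.85 T; water: 2399.3(T − 76.2)
2586.2 T = 182828 − 15976 = 166852
T ≈ 64.52 °C. Since T > 0 °C, the all-ice-melts assumption holds.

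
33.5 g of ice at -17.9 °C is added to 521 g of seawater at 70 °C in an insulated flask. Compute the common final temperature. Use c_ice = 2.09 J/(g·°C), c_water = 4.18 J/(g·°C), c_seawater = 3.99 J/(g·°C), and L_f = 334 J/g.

T_f ≈ 60.0 °C

Let T be the final temperature. ΣQ_i = 0:
warm ice to 0 °C: 33.5×2.09×(0 − (-17.9)) = 1253.3
  fusion: m_ice L_f = 33.5×334 = 11189
  meltwater 0→T: 33.5×4.18×T = 140.03 T
  seawater cools: 521×3.99×(T − 70) = 2078.8(T − 70)
2218.8 T = 145515 − 12442 = 133073
T ≈ 59.97 °C. Since T > 0 °C, the all-ice-melts assumption holds.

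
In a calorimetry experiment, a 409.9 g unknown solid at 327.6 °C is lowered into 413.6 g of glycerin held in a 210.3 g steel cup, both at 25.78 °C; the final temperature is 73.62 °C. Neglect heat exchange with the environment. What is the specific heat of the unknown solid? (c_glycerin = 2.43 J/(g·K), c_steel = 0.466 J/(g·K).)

c ≈ 0.507 J/(g·K)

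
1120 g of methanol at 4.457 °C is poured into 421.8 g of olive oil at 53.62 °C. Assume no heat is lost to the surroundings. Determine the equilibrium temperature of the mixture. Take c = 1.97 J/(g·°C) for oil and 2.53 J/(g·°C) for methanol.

Let T be the final temperature. ΣQ_i = 0:
421.8×1.97×(T − 53.62) + 1120×2.53×(T − 4.457) = 0
830.95(T − 53.62) + 2833.6(T − 4.457) = 0
3664.5 T = 57185
T ≈ 15.60 °C

T_f ≈ 15.6 °C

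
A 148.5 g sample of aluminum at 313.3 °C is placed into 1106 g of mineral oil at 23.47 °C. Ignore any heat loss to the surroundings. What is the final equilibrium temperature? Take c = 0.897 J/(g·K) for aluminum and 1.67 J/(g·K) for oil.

Net heat exchanged in the isolated system is zero:
148.5×0.897×(T − 313.3) + 1106×1.67×(T − 23.47) = 0
133.2(T − 313.3) + 1847(T − 23.47) = 0
(133.2 + 1847) T = 133.2×313.3 + 1847×23.47
T ≈ 42.97 °C

T_f ≈ 43.0 °C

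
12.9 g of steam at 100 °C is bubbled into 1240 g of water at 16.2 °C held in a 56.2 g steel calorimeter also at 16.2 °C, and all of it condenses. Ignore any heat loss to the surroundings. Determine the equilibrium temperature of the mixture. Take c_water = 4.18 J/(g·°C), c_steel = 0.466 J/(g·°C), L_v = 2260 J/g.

Let T be the final temperature. ΣQ_i = 0:
condense steam: −12.9·2260 = −29154; condensed water 100 °C→T: 53.92(T − 100); water warms: 1240·4.18·(T − 16.2) = 5183.2(T − 16.2); cup: 26.19(T − 16.2)
5263.3 T = 29154 + 5392.2 + 84392 = 118938
T ≈ 22.60 °C (< 100 °C, so full condensation is consistent).

T_f ≈ 22.6 °C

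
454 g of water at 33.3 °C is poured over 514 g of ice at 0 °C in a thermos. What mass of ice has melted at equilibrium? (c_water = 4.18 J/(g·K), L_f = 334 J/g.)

m_melted ≈ 189 g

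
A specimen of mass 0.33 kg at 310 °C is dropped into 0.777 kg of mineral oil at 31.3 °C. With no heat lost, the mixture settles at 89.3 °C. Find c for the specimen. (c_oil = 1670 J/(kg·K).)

c ≈ 1030 J/(kg·K)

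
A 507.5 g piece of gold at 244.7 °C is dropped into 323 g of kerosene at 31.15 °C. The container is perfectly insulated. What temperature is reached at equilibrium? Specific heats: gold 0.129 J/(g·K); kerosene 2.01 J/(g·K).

Net heat exchanged in the isolated system is zero:
507.5*0.129*(T − 244.7) + 323*2.01*(T − 31.15) = 0
65.47(T − 244.7) + 649.23(T − 31.15) = 0
(65.47 + 649.23) T = 65.47*244.7 + 649.23*31.15
T ≈ 50.71 °C

T_f ≈ 50.7 °C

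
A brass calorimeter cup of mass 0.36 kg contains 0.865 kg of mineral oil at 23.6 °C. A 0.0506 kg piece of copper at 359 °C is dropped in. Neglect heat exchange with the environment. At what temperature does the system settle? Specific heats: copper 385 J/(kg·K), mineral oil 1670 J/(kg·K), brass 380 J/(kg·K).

T_f ≈ 27.7 °C

Conservation of energy gives ΣQ = 0:
0.0506*385*(T − 359) + 0.865*1670*(T − 23.6) + 0.36*380*(T − 23.6) = 0
(19.48 + 1444.5 + 136.8) T = 19.48*359 + 1444.5*23.6 + 136.8*23.6
T ≈ 27.68 °C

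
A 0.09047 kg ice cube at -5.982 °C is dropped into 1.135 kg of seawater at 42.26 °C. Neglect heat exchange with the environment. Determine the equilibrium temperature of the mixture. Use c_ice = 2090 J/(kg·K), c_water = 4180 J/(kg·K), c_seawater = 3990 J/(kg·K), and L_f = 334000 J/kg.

Net heat exchanged in the isolated system is zero:
warm ice to 0 °C: 0.09047·2090·(0 − (-5.982)) = 1131.1
  melt ice: 0.09047·334000 = 30217
  warm the meltwater: 378.16 T
  seawater: 4528.6(T − 42.26)
4906.8 T = 191381 − 31348 = 160033
T ≈ 32.61 °C (positive, so assuming full melt was valid).

T_f ≈ 32.6 °C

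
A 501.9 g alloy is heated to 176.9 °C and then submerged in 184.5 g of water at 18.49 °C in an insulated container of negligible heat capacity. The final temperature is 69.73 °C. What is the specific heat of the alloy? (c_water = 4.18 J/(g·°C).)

Heat lost by the alloy = heat gained by the water:
501.9·c·(176.9 − 69.73) = 184.5·4.18·(69.73 − 18.49)
53789 c = 39517  ⇒  c ≈ 0.7347 J/(g·°C)

c ≈ 0.735 J/(g·°C)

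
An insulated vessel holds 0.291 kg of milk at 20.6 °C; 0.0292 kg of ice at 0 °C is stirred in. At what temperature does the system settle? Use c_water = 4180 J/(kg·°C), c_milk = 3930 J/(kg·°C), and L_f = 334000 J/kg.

T_f ≈ 10.9 °C

Setting the total heat transfer to zero:
melt ice: 0.0292·334000 = 9752.8; meltwater 0→T: 0.0292·4180·T = 122.06 T; milk: 1143.6(T − 20.6)
1265.7 T = 23559 − 9752.8 = 13806
T ≈ 10.91 °C — above 0 °C, consistent with complete melting.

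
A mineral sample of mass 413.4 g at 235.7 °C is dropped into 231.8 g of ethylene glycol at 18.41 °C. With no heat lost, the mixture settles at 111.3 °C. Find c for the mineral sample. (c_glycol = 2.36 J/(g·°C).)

Energy conservation, ΣQ = 0:
413.4·c·(111.3 − 235.7) + 231.8·2.36·(111.3 − 18.41) = 0
-51427 c = -50815
c = -50815/-51427 ≈ 0.9881 J/(g·°C)

c ≈ 0.988 J/(g·°C)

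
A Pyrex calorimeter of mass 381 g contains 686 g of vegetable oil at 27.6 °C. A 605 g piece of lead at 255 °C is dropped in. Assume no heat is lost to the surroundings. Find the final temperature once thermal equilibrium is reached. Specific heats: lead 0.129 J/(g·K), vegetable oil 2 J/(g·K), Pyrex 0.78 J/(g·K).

With ΣQ=0 the equilibrium temperature is the m·c-weighted mean:
T_f = (78.05×255 + 1372×27.6 + 297.18×27.6) / (78.05 + 1372 + 297.18)
    = 65971 / 1747.2 ≈ 37.76 °C

T_f ≈ 37.8 °C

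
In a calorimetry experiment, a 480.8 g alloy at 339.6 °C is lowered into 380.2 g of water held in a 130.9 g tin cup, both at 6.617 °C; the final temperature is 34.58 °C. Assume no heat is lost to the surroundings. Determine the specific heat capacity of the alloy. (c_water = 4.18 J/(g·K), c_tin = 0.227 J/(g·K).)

c ≈ 0.309 J/(g·K)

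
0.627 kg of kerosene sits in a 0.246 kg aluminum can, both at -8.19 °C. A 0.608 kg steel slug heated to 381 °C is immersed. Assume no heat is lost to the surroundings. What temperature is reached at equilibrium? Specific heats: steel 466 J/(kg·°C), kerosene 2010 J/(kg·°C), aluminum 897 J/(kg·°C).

Energy conservation, ΣQ = 0:
0.608×466×(T − 381) + 0.627×2010×(T − (-8.19)) + 0.246×897×(T − (-8.19)) = 0
283.33(T − 381) + 1260.3(T − (-8.19)) + 220.66(T − (-8.19)) = 0
(283.33 + 1260.3 + 220.66) T = 283.33×381 + 1260.3×(-8.19) + 220.66×(-8.19)
T ≈ 54.31 °C

T_f ≈ 54.3 °C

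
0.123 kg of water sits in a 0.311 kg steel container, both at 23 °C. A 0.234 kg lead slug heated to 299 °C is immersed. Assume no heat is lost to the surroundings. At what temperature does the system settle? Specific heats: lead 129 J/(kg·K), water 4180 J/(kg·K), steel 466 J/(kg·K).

T_f ≈ 35.1 °C

T_f is the heat-capacity-weighted average of the initial temperatures:
T_f = (30.19·299 + 514.14·23 + 144.93·23) / (30.19 + 514.14 + 144.93)
    = 24184 / 689.25 ≈ 35.09 °C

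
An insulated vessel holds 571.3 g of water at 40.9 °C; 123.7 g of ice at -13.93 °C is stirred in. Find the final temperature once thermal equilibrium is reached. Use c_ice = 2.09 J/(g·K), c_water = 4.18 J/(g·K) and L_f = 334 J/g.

Setting the total heat transfer to zero:
ice -13.93→0 °C: 123.7×2.09×13.93 = 3601.4; fusion: m_ice L_f = 123.7×334 = 41316; meltwater 0→T: 123.7×4.18×T = 517.07 T; water: 2388(T − 40.9)
2905.1 T = 97671 − 44917 = 52753
T ≈ 18.16 °C. Since T > 0 °C, the all-ice-melts assumption holds.

T_f ≈ 18.2 °C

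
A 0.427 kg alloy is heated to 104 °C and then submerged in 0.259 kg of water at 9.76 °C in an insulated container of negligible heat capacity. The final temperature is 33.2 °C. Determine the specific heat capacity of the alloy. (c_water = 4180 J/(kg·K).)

c ≈ 839 J/(kg·K)

Heat gained plus heat lost sum to zero:
0.427×c×(33.2 − 104) + 0.259×4180×(33.2 − 9.76) = 0
-30.23 c = -25377
c = -25377/-30.23 ≈ 839.4 J/(kg·K)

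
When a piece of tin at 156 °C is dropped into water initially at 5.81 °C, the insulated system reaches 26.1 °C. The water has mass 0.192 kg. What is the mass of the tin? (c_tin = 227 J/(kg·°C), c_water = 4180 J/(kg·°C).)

Let T be the final temperature. ΣQ_i = 0:
m×227×(26.1 − 156) + 0.192×4180×(26.1 − 5.81) = 0
-29487 m = -16284
m = -16284/-29487 ≈ 0.5522 kg

m ≈ 0.552 kg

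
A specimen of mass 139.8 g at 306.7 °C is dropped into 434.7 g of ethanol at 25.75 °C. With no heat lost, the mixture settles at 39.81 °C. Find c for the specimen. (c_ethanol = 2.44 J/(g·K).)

c ≈ 0.4 J/(g·K)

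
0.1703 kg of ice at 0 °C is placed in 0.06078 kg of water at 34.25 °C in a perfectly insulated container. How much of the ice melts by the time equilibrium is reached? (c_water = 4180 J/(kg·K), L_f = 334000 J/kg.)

m_melted ≈ 0.0261 kg

Water can give up m c ΔT = 0.06078·4180·34.25 = 8701.6 J before reaching 0 °C.
Melting all 0.1703 kg of ice would need 0.1703·334000 = 56880 J.
8701.6 J < 56880 J, so only part of the ice melts and the system sits at 0 °C.
m_melt = 8701.6 / L_f = 0.02605 kg.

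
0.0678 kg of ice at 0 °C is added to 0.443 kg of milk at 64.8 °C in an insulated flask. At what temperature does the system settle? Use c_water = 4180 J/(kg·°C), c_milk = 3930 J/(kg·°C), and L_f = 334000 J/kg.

T_f ≈ 44.5 °C

Let T be the final temperature. ΣQ_i = 0:
fusion: m_ice L_f = 0.0678×334000 = 22645; meltwater 0→T: 0.0678×4180×T = 283.4 T; milk: 1741(T − 64.8)
2024.4 T = 112816 − 22645 = 90171
T ≈ 44.54 °C (positive, so assuming full melt was valid).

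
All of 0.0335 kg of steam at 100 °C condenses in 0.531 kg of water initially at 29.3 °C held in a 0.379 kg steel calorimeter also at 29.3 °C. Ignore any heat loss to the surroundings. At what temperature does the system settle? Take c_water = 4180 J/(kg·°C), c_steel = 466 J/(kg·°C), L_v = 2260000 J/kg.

T_f ≈ 63.1 °C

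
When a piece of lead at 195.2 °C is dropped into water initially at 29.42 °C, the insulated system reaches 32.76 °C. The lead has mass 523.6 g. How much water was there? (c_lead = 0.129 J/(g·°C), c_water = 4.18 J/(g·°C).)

|Q_lead| = |Q_water|:
523.6×0.129×(195.2 − 32.76) = m×4.18×(32.76 − 29.42)
13.96 m = 10972  ⇒  m ≈ 785.9 g

m ≈ 786 g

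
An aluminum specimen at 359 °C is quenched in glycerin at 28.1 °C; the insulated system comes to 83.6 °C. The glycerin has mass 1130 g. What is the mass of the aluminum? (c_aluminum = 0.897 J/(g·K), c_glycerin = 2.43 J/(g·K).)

|Q_aluminum| = |Q_glycerin|:
m·0.897·(359 − 83.6) = 1130·2.43·(83.6 − 28.1)
247.03 m = 152397  ⇒  m ≈ 616.9 g

m ≈ 617 g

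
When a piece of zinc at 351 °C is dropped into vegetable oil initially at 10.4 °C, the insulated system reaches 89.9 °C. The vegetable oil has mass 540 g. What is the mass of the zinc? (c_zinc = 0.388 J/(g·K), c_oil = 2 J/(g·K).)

m ≈ 848 g

Heat lost by the zinc = heat gained by the oil:
m×0.388×(351 − 89.9) = 540×2×(89.9 − 10.4)
101.31 m = 85860  ⇒  m ≈ 847.5 g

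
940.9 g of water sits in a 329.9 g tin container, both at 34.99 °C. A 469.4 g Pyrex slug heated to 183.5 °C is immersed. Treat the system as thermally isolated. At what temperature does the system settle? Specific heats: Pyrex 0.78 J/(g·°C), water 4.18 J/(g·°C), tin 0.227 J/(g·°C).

T_f ≈ 47.4 °C

T_f = Σ m_i c_i T_i / Σ m_i c_i:
T_f = (366.13·183.5 + 3933·34.99 + 74.89·34.99) / (366.13 + 3933 + 74.89)
    = 207420 / 4374 ≈ 47.42 °C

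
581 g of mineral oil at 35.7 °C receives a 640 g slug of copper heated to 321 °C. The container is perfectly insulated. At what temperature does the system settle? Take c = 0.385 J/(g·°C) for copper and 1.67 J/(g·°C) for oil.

T_f ≈ 93.5 °C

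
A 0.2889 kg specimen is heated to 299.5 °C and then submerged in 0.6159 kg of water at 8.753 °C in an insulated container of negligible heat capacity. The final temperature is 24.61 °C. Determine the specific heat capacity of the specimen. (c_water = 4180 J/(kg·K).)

Energy conservation, ΣQ = 0:
0.2889×c×(24.61 − 299.5) + 0.6159×4180×(24.61 − 8.753) = 0
-79.42 c = -40823
c = -40823/-79.42 ≈ 514 J/(kg·K)

c ≈ 514 J/(kg·K)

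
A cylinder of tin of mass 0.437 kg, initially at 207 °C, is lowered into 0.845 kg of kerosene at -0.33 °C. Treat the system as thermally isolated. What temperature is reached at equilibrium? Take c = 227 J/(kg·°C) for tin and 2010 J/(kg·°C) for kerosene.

Net heat exchanged in the isolated system is zero:
0.437×227×(T − 207) + 0.845×2010×(T − (-0.33)) = 0
(99.2 + 1698.5) T = 99.2×207 + 1698.5×(-0.33)
T = 19974/1797.6 ≈ 11.11 °C

T_f ≈ 11.1 °C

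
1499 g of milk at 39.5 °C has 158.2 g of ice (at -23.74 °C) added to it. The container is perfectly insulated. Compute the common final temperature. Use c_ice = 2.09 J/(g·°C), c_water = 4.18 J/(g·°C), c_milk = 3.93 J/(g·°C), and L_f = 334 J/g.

Sum of m c ΔT and latent-heat terms is zero:
ice -23.74→0 °C: 158.2·2.09·23.74 = 7849.3; fusion: m_ice L_f = 158.2·334 = 52839; meltwater 0→T: 158.2·4.18·T = 661.28 T; milk cools: 1499·3.93·(T − 39.5) = 5891.1(T − 39.5)
6552.3 T = 232697 − 60688 = 172009
T ≈ 26.25 °C (positive, so assuming full melt was valid).

T_f ≈ 26.3 °C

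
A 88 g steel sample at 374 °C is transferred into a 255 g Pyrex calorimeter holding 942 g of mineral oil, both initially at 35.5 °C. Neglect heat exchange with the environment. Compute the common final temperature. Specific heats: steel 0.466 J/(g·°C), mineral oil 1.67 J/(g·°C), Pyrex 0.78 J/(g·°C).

T_f ≈ 43.2 °C

Let T be the final temperature. ΣQ_i = 0:
88×0.466×(T − 374) + 942×1.67×(T − 35.5) + 255×0.78×(T − 35.5) = 0
(41.01 + 1573.1 + 198.9) T = 41.01×374 + 1573.1×35.5 + 198.9×35.5
T = 78244/1813 ≈ 43.16 °C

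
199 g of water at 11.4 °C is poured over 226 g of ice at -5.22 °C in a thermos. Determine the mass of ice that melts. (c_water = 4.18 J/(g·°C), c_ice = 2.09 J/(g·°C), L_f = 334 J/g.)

m_melted ≈ 21 g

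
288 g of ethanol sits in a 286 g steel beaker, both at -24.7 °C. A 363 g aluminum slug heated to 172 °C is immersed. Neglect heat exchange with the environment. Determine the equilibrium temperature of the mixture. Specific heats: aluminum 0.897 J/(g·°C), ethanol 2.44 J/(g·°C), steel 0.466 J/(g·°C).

T_f ≈ 30.4 °C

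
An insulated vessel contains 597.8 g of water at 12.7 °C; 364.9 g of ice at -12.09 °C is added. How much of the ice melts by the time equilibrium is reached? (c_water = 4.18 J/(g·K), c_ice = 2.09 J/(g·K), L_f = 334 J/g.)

Water can give up m c ΔT = 597.8×4.18×12.7 = 31735 J before reaching 0 °C.
Warming the ice to 0 °C takes 364.9×2.09×12.09 = 9220.3 J, leaving 22514 J for melting.
Melting all 364.9 g of ice would need 364.9×334 = 121877 J.
Since 22514 < 121877 J, not all the ice melts; equilibrium is at 0 °C.
Mass melted = 22514/334 ≈ 67.41 g.

m_melted ≈ 67.4 g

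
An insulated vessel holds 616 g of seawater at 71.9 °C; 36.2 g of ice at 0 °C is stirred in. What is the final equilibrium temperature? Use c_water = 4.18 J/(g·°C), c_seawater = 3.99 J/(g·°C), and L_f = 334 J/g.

T_f ≈ 63.1 °C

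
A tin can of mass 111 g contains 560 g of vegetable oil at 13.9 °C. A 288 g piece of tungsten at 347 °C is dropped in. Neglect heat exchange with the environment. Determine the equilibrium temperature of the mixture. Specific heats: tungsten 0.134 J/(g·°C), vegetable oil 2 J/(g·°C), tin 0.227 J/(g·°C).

T_f = Σ m_i c_i T_i / Σ m_i c_i:
T_f = (38.59*347 + 1120*13.9 + 25.2*13.9) / (38.59 + 1120 + 25.2)
    = 29310 / 1183.8 ≈ 24.76 °C

T_f ≈ 24.8 °C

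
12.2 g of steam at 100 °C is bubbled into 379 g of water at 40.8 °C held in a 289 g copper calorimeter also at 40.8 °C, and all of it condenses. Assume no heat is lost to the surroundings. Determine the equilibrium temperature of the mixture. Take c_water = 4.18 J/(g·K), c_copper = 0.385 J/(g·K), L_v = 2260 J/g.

T_f ≈ 58.3 °C

Heat gained plus heat lost sum to zero:
condense steam: −12.2×2260 = −27572; condensed water 100 °C→T: 51(T − 100); original water: 1584.2(T − 40.8); cup: 111.27(T − 40.8)
1746.5 T = 27572 + 5099.6 + 69176 = 101847
T ≈ 58.32 °C — below 100 °C, confirming all the steam condensed.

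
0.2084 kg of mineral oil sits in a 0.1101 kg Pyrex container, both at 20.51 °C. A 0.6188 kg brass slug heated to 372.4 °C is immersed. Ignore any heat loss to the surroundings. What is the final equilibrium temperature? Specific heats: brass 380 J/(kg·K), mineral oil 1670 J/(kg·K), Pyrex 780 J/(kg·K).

T_f ≈ 144.2 °C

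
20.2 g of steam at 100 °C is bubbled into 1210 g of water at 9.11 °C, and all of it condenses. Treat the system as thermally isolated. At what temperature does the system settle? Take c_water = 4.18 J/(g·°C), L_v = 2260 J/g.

T_f ≈ 19.5 °C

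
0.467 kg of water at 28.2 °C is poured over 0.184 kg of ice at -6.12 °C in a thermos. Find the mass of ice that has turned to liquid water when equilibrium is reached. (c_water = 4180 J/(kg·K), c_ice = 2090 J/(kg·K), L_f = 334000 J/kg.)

m_melted ≈ 0.158 kg

Heat available from the water dropping to 0 °C: 0.467×4180×28.2 = 55048 J.
Of that, 0.184×2090×6.12 = 2353.5 J goes to bring the ice to 0 °C, leaving 52695 J.
Fully melting the ice requires m_ice L_f = 0.184×334000 = 61456 J.
52695 J < 61456 J, so only part of the ice melts and the system sits at 0 °C.
m_melt = 52695 / L_f = 0.1578 kg.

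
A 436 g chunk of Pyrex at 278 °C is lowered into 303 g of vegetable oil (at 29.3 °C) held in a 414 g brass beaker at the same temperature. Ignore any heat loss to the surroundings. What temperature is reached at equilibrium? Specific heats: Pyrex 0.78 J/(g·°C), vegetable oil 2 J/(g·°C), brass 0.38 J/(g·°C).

Energy conservation, ΣQ = 0:
436×0.78×(T − 278) + 303×2×(T − 29.3) + 414×0.38×(T − 29.3) = 0
1103.4 T = 116908
T = 116908 / 1103.4 = 106 °C

T_f ≈ 106.0 °C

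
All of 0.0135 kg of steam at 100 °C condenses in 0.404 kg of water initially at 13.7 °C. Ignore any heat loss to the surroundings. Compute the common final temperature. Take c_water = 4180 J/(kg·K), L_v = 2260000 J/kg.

T_f ≈ 34.0 °C

Net heat exchanged in the isolated system is zero:
latent heat released on condensation: 0.0135·2260000 = 30510; condensed water 100 °C→T: 56.43(T − 100); water warms: 0.404·4180·(T − 13.7) = 1688.7(T − 13.7)
1745.2 T = 30510 + 5643 + 23135 = 59288
T ≈ 33.97 °C, under the boiling point, so the assumption holds.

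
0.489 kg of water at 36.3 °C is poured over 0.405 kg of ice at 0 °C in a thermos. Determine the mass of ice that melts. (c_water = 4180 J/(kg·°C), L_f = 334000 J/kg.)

Water can give up m c ΔT = 0.489·4180·36.3 = 74198 J before reaching 0 °C.
To melt every bit of ice: 0.405·334000 = 135270 J.
That's not enough to melt it all — equilibrium is at 0 °C with ice remaining.
m_melted·334000 = 74198  ⇒  m_melted ≈ 0.2221 kg.

m_melted ≈ 0.222 kg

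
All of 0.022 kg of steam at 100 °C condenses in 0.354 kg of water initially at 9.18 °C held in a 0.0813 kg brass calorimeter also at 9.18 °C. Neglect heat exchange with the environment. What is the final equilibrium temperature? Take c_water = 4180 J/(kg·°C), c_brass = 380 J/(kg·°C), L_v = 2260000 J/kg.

Conservation of energy gives ΣQ = 0:
latent heat released on condensation: 0.022×2260000 = 49720
  condensate cools 100→T: 0.022×4180×(T − 100) = 91.96(T − 100)
  original water: 1479.7(T − 9.18)
  brass cup: 0.0813×380×(T − 9.18) = 30.89(T − 9.18)
1602.6 T = 49720 + 9196 + 13867 = 72783
T ≈ 45.42 °C — below 100 °C, confirming all the steam condensed.

T_f ≈ 45.4 °C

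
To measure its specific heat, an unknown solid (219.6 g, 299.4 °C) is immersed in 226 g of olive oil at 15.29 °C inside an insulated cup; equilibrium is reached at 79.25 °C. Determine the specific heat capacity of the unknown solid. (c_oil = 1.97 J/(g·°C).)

c ≈ 0.589 J/(g·°C)

Setting the total heat transfer to zero:
219.6·c·(79.25 − 299.4) + 226·1.97·(79.25 − 15.29) = 0
-48345 c = -28476
c = -28476/-48345 ≈ 0.589 J/(g·°C)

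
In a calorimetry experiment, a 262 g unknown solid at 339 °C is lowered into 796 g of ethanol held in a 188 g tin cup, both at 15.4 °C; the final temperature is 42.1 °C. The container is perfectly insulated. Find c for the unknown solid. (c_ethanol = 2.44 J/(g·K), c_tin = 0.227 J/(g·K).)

Energy conservation, ΣQ = 0:
262×c×(42.1 − 339) + 796×2.44×(42.1 − 15.4) + 188×0.227×(42.1 − 15.4) = 0
-77788 c = -52997
c = -52997/-77788 ≈ 0.6813 J/(g·K)

c ≈ 0.681 J/(g·K)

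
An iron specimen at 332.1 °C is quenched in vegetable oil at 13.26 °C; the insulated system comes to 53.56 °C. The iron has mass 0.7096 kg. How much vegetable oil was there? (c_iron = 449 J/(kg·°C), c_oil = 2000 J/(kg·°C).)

Heat gained plus heat lost sum to zero:
0.7096·449·(53.56 − 332.1) + m·2000·(53.56 − 13.26) = 0
80600 m = 88746
m = 88746/80600 ≈ 1.101 kg

m ≈ 1.1 kg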